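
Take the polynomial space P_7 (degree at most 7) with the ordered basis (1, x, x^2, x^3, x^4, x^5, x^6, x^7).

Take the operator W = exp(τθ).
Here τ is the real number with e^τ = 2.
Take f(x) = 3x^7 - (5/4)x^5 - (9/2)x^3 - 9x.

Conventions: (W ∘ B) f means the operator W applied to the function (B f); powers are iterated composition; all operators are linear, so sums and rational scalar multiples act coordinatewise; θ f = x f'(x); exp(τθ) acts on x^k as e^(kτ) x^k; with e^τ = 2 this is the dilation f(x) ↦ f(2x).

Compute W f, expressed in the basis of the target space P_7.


exp(τθ) x^k = e^(kτ) x^k; with e^τ = 2 this sends x^k to 2^k x^k
x ↦ 2 x
x^3 ↦ 8 x^3
x^5 ↦ 32 x^5
x^7 ↦ 128 x^7
applying this coordinatewise to f: exp(τθ) f = 384x^7 - 40x^5 - 36x^3 - 18x

the image equals g(x) = 384x^7 - 40x^5 - 36x^3 - 18x


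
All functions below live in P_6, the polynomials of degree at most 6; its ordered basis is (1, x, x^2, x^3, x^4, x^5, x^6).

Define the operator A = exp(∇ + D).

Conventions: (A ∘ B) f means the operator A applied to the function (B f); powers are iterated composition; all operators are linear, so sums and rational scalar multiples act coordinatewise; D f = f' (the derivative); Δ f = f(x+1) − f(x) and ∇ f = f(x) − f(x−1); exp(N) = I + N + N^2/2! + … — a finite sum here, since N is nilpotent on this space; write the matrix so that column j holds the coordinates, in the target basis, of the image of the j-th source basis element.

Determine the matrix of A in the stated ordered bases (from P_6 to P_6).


image of 1: 1
image of x: x + 2
image of x^2: x^2 + 4x + 3
image of x^3: x^3 + 6x^2 + 9x + 3
image of x^4: x^4 + 8x^3 + 18x^2 + 12x + 2
image of x^5: x^5 + 10x^4 + 30x^3 + 30x^2 + 10x + 3
image of x^6: x^6 + 12x^5 + 45x^4 + 60x^3 + 30x^2 + 18x + 5
each image's coordinates form column j of the matrix

the matrix is [[1, 2, 3, 3, 2, 3, 5]; [0, 1, 4, 9, 12, 10, 18]; [0, 0, 1, 6, 18, 30, 30]; [0, 0, 0, 1, 8, 30, 60]; [0, 0, 0, 0, 1, 10, 45]; [0, 0, 0, 0, 0, 1, 12]; [0, 0, 0, 0, 0, 0, 1]] (rows listed top to bottom)


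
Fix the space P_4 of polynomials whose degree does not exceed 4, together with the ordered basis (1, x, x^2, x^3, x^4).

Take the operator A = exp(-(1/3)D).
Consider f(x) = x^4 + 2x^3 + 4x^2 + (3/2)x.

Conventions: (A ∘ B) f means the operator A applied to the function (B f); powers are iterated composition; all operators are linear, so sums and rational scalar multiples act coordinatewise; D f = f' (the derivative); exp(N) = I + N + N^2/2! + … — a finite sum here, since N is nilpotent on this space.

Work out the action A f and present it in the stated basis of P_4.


the result is g(x) = x^4 + (2/3)x^3 + (8/3)x^2 - (35/54)x - 19/162

order-1 term: -(4/3)x^3 - 2x^2 - (8/3)x - 1/2
order-2 term: (2/3)x^2 + (2/3)x + 4/9
order-3 term: -(4/27)x - 2/27
order-4 term: 1/81
the series for exp(-(1/3)D) f terminates at order 4
exp(-(1/3)D) f = x^4 + (2/3)x^3 + (8/3)x^2 - (35/54)x - 19/162


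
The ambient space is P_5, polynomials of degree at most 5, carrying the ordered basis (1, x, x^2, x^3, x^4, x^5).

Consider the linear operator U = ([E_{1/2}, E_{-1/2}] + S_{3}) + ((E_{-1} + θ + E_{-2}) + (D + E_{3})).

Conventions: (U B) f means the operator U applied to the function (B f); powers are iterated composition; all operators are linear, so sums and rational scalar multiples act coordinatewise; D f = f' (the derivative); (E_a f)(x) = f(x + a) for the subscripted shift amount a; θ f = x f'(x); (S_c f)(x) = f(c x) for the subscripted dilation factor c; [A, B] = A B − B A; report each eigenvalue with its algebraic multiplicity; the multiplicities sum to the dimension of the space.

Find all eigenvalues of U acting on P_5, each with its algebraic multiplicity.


image of 1: 4
image of x: 7x + 1
image of x^2: 14x^2 + 2x + 14
image of x^3: 33x^3 + 3x^2 + 42x + 18
image of x^4: 88x^4 + 4x^3 + 84x^2 + 72x + 98
image of x^5: 251x^5 + 5x^4 + 140x^3 + 180x^2 + 490x + 210
the matrix is upper triangular; its diagonal is (4, 7, 14, 33, 88, 251)
for a triangular matrix the eigenvalues are the diagonal entries, with algebraic multiplicity their repetition count

λ = 4 (multiplicity 1), λ = 7 (multiplicity 1), λ = 14 (multiplicity 1), λ = 33 (multiplicity 1), λ = 88 (multiplicity 1), λ = 251 (multiplicity 1)


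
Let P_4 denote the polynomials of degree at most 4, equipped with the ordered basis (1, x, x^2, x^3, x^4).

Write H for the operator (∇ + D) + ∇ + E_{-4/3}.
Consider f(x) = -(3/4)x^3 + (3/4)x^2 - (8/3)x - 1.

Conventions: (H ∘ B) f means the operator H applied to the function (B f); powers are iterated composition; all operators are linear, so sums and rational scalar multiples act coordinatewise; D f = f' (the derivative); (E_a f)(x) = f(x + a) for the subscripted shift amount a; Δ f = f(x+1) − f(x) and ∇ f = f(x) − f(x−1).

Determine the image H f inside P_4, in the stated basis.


∇ f = -(9/4)x^2 + (15/4)x - 25/6
D f = -(9/4)x^2 + (3/2)x - 8/3
(∇ + D) f = -(9/2)x^2 + (21/4)x - 41/6
∇ f = -(9/4)x^2 + (15/4)x - 25/6
E_{-4/3} f = -(3/4)x^3 + (15/4)x^2 - (26/3)x + 17/3
((∇ + D) + ∇ + E_{-4/3}) f = -(3/4)x^3 - 3x^2 + (1/3)x - 16/3

the result is g(x) = -(3/4)x^3 - 3x^2 + (1/3)x - 16/3


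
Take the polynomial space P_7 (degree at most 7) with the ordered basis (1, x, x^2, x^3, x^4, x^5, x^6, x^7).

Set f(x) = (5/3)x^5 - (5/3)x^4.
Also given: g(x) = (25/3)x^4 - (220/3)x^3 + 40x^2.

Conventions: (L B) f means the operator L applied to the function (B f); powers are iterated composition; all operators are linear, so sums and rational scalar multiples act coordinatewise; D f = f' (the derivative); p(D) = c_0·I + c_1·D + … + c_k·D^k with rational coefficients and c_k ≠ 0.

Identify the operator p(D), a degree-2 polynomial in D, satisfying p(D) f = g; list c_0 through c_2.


D^0 f = (5/3)x^5 - (5/3)x^4
D^1 f = (25/3)x^4 - (20/3)x^3
D^2 f = (100/3)x^3 - 20x^2
matching coefficients of g against c_0 f + c_1 Df + … from the top degree down determines the c_i
solution: c_0 = 0, c_1 = 1, c_2 = -2

p(D) = D − 2·D^2, i.e. c_0 = 0, c_1 = 1, c_2 = -2


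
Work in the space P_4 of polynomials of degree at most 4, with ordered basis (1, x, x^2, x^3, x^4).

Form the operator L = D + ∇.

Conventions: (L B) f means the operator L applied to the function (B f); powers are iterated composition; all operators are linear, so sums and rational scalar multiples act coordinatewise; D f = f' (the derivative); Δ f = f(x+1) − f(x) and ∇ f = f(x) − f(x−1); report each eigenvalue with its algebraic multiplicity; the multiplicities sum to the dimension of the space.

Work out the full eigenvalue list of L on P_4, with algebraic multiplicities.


image of 1: 0
image of x: 2
image of x^2: 4x - 1
image of x^3: 6x^2 - 3x + 1
image of x^4: 8x^3 - 6x^2 + 4x - 1
the matrix is upper triangular; its diagonal is (0, 0, 0, 0, 0)
for a triangular matrix the eigenvalues are the diagonal entries, with algebraic multiplicity their repetition count

λ = 0 (multiplicity 5)


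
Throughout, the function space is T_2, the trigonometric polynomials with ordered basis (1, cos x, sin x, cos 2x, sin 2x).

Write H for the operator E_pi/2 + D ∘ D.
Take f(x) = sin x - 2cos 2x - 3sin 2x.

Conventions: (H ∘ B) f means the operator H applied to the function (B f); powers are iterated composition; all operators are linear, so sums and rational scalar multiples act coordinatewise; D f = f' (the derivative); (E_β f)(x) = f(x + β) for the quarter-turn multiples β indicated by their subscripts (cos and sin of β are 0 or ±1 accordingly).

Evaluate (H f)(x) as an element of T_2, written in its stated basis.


E_pi/2 f = cos x + 2cos 2x + 3sin 2x
D f = cos x - 6cos 2x + 4sin 2x
D D f = -sin x + 8cos 2x + 12sin 2x
(E_pi/2 + D ∘ D) f = cos x - sin x + 10cos 2x + 15sin 2x

g(x) = cos x - sin x + 10cos 2x + 15sin 2x


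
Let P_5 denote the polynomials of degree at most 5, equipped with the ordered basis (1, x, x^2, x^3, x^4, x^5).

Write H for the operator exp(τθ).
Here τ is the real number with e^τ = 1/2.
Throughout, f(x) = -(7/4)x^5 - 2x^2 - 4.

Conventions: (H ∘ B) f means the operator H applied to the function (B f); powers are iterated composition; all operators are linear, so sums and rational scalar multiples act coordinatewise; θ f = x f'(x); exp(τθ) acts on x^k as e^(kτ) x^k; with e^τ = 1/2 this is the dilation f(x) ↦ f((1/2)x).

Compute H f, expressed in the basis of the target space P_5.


exp(τθ) x^k = e^(kτ) x^k; with e^τ = 1/2 this sends x^k to (1/2)^k x^k
x^2 ↦ 1/4 x^2
x^5 ↦ 1/32 x^5
applying this coordinatewise to f: exp(τθ) f = -(7/128)x^5 - (1/2)x^2 - 4

g(x) = -(7/128)x^5 - (1/2)x^2 - 4


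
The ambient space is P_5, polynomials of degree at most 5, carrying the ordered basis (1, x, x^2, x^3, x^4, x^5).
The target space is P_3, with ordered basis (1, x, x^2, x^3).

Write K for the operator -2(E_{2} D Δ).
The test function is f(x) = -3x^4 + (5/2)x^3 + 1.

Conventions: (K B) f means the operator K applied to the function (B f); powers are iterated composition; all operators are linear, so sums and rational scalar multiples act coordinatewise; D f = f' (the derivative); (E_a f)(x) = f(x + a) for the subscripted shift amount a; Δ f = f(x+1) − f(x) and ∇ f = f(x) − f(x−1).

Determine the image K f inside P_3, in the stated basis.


g(x) = 72x^2 + 330x + 381

Δ f = -12x^3 - (21/2)x^2 - (9/2)x - 1/2
D Δ f = -36x^2 - 21x - 9/2
E_{2} D Δ f = -36x^2 - 165x - 381/2
(-2(E_{2} D Δ)) f = 72x^2 + 330x + 381


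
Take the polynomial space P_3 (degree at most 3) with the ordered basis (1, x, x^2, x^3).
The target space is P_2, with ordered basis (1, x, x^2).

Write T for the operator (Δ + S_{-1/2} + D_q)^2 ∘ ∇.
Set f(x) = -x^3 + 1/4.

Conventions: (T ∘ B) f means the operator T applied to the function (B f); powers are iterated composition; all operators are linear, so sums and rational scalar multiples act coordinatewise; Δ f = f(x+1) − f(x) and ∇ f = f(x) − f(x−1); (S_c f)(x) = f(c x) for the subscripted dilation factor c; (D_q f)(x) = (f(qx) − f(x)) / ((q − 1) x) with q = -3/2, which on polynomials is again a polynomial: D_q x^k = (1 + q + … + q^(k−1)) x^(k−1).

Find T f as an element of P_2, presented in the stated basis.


∇ f = -3x^2 + 3x - 1
Δ ∇ f = -6x
S_{-1/2} ∇ f = -(3/4)x^2 - (3/2)x - 1
D_q ∇ f = (3/2)x + 3
(Δ + S_{-1/2} + D_q) ∇ f = -(3/4)x^2 - 6x + 2
Δ (Δ + S_{-1/2} + D_q) ∇ f = -(3/2)x - 27/4
S_{-1/2} (Δ + S_{-1/2} + D_q) ∇ f = -(3/16)x^2 + 3x + 2
D_q (Δ + S_{-1/2} + D_q) ∇ f = (3/8)x - 6
(Δ + S_{-1/2} + D_q) (Δ + S_{-1/2} + D_q) ∇ f = -(3/16)x^2 + (15/8)x - 43/4

the image equals g(x) = -(3/16)x^2 + (15/8)x - 43/4


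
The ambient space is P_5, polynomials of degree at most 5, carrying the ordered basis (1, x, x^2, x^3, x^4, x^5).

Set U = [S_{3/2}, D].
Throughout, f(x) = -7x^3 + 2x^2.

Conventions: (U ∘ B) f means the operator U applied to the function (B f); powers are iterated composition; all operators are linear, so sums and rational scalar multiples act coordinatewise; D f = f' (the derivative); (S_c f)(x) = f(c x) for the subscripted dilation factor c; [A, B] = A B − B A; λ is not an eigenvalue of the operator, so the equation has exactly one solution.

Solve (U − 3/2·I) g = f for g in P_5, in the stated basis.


g(x) = (14/3)x^3 - (71/6)x^2 + (71/6)x - 71/18

write g with unknown coordinates in the stated basis and equate coefficients in (U − 3/2·I) g = f
solving from the highest basis element down gives g = (14/3)x^3 - (71/6)x^2 + (71/6)x - 71/18
check: U g = -(63/4)x^2 + (71/4)x - 71/12
so U g − 3/2·g = -7x^3 + 2x^2 = f ✓


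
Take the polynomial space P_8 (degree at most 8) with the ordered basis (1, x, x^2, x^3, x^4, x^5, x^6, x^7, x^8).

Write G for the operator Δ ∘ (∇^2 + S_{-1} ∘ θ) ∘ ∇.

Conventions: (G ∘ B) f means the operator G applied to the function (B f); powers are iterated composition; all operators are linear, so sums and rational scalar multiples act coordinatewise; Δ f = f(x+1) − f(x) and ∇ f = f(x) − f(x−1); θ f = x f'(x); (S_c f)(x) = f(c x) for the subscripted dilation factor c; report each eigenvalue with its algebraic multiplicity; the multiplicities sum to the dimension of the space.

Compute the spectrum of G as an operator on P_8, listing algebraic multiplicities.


λ = 0 (multiplicity 9)

image of 1: 0
image of x: 0
image of x^2: -2
image of x^3: 12x + 9
image of x^4: -36x^2 - 60x - 4
image of x^5: 80x^3 + 210x^2 + 330x - 45
image of x^6: -150x^4 - 540x^3 - 480x^2 - 1350x + 294
image of x^7: 252x^5 + 1155x^4 + 3290x^3 + 315x^2 + 5096x - 1239
image of x^8: -392x^6 - 2184x^5 - 4200x^4 - 15960x^3 + 4760x^2 - 17976x + 4528
the matrix is upper triangular; its diagonal is (0, 0, 0, 0, 0, 0, 0, 0, 0)
for a triangular matrix the eigenvalues are the diagonal entries, with algebraic multiplicity their repetition count


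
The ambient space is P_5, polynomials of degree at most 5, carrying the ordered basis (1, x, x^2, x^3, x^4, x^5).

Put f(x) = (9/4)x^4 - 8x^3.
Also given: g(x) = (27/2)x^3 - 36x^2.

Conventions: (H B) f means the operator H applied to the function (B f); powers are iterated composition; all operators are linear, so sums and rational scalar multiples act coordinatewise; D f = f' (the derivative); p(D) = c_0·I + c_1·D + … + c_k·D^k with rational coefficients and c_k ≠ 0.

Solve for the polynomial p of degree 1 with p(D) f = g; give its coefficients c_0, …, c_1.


c_0 = 0, c_1 = 3/2

D^0 f = (9/4)x^4 - 8x^3
D^1 f = 9x^3 - 24x^2
matching coefficients of g against c_0 f + c_1 Df + … from the top degree down determines the c_i
solution: c_0 = 0, c_1 = 3/2


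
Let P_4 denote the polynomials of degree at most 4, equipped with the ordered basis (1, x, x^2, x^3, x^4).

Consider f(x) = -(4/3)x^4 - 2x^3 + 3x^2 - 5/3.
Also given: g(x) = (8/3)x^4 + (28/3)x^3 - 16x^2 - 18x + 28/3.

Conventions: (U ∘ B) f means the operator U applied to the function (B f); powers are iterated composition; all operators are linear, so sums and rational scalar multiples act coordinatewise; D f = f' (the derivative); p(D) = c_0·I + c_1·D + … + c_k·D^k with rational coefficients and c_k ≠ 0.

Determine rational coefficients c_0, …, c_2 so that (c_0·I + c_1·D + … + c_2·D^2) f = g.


D^0 f = -(4/3)x^4 - 2x^3 + 3x^2 - 5/3
D^1 f = -(16/3)x^3 - 6x^2 + 6x
D^2 f = -16x^2 - 12x + 6
matching coefficients of g against c_0 f + c_1 Df + … from the top degree down determines the c_i
solution: c_0 = -2, c_1 = -1, c_2 = 1

c_0 = -2, c_1 = -1, c_2 = 1


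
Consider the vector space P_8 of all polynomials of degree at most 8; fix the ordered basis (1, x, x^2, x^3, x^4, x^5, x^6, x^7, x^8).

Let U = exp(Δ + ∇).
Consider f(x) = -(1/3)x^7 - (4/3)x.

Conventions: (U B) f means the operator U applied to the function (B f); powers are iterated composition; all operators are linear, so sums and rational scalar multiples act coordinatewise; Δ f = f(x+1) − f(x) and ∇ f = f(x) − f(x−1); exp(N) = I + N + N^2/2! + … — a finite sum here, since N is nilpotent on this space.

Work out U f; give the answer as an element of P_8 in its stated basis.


order-1 term: -(14/3)x^6 - (70/3)x^4 - 14x^2 - 10/3
order-2 term: -28x^5 - (560/3)x^3 - (448/3)x
order-3 term: -(280/3)x^4 - 560x^2 - 728/3
order-4 term: -(560/3)x^3 - (2240/3)x
order-5 term: -224x^2 - 1120/3
order-6 term: -(448/3)x
order-7 term: -128/3
the series for exp(Δ + ∇) f terminates at order 7
exp(Δ + ∇) f = -(1/3)x^7 - (14/3)x^6 - 28x^5 - (350/3)x^4 - (1120/3)x^3 - 798x^2 - (3140/3)x - 662

the result is g(x) = -(1/3)x^7 - (14/3)x^6 - 28x^5 - (350/3)x^4 - (1120/3)x^3 - 798x^2 - (3140/3)x - 662


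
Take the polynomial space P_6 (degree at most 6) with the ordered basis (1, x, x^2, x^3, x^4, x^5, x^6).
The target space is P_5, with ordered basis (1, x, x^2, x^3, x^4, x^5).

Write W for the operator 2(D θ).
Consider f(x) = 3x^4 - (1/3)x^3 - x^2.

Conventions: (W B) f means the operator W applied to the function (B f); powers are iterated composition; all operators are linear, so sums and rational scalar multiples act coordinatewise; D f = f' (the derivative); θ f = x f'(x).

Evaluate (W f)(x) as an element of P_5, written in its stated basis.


the image equals g(x) = 96x^3 - 6x^2 - 8x

θ f = 12x^4 - x^3 - 2x^2
D θ f = 48x^3 - 3x^2 - 4x
(2(D θ)) f = 96x^3 - 6x^2 - 8x


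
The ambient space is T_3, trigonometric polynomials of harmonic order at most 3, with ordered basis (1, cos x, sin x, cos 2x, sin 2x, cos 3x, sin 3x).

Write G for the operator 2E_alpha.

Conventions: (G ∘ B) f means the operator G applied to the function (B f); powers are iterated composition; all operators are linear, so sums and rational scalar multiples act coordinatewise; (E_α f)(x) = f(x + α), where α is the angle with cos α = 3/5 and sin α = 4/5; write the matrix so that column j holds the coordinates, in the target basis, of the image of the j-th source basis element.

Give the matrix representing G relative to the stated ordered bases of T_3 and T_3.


image of 1: 2
image of cos x: (6/5)cos x - (8/5)sin x
image of sin x: (8/5)cos x + (6/5)sin x
image of cos 2x: -(14/25)cos 2x - (48/25)sin 2x
image of sin 2x: (48/25)cos 2x - (14/25)sin 2x
image of cos 3x: -(234/125)cos 3x - (88/125)sin 3x
image of sin 3x: (88/125)cos 3x - (234/125)sin 3x
each image's coordinates form column j of the matrix

the matrix is [[2, 0, 0, 0, 0, 0, 0]; [0, 6/5, 8/5, 0, 0, 0, 0]; [0, -8/5, 6/5, 0, 0, 0, 0]; [0, 0, 0, -14/25, 48/25, 0, 0]; [0, 0, 0, -48/25, -14/25, 0, 0]; [0, 0, 0, 0, 0, -234/125, 88/125]; [0, 0, 0, 0, 0, -88/125, -234/125]] (rows listed top to bottom)


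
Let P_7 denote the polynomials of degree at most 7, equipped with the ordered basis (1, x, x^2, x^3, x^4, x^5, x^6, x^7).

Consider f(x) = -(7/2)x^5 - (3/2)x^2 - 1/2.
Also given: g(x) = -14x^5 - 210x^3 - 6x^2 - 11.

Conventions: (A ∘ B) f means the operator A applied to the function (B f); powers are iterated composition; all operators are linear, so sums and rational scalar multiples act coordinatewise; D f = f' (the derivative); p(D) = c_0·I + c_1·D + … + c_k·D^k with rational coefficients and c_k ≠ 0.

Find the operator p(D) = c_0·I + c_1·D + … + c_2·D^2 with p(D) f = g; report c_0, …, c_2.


p(D) = 4·I + 3·D^2, i.e. c_0 = 4, c_1 = 0, c_2 = 3

D^0 f = -(7/2)x^5 - (3/2)x^2 - 1/2
D^1 f = -(35/2)x^4 - 3x
D^2 f = -70x^3 - 3
matching coefficients of g against c_0 f + c_1 Df + … from the top degree down determines the c_i
solution: c_0 = 4, c_1 = 0, c_2 = 3


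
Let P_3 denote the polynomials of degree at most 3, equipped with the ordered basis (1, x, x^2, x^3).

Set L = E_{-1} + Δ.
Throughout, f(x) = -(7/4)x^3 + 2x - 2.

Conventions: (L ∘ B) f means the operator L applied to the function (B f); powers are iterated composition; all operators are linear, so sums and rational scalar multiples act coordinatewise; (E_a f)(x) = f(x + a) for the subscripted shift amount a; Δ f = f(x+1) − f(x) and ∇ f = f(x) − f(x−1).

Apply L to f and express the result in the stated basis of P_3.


E_{-1} f = -(7/4)x^3 + (21/4)x^2 - (13/4)x - 9/4
Δ f = -(21/4)x^2 - (21/4)x + 1/4
(E_{-1} + Δ) f = -(7/4)x^3 - (17/2)x - 2

the image equals g(x) = -(7/4)x^3 - (17/2)x - 2


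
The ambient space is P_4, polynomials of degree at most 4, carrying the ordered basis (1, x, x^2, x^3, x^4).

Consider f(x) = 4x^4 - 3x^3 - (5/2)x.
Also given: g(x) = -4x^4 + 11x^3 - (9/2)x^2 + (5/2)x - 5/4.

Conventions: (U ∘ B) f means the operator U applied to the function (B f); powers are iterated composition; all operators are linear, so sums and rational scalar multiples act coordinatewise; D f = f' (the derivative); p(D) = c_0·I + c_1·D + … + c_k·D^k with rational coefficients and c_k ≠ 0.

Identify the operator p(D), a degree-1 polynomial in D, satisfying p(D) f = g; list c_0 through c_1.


D^0 f = 4x^4 - 3x^3 - (5/2)x
D^1 f = 16x^3 - 9x^2 - 5/2
matching coefficients of g against c_0 f + c_1 Df + … from the top degree down determines the c_i
solution: c_0 = -1, c_1 = 1/2

c_0 = -1, c_1 = 1/2


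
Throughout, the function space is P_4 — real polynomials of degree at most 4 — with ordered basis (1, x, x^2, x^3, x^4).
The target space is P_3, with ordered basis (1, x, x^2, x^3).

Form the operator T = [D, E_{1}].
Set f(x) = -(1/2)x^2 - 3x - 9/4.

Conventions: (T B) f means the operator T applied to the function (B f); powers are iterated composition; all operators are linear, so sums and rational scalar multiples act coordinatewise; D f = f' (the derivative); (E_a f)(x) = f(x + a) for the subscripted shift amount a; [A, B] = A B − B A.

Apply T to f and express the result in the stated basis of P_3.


E_{1} f = -(1/2)x^2 - 4x - 23/4
D E_{1} f = -x - 4
D f = -x - 3
E_{1} D f = -x - 4
[D, E_{1}] f = 0

g(x) = 0


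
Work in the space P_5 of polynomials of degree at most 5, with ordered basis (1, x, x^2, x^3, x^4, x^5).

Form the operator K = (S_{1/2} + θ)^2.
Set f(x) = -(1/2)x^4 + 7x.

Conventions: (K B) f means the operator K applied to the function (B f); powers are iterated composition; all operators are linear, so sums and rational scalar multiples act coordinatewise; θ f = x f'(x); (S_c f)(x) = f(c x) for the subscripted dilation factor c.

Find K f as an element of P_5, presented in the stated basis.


g(x) = -(4225/512)x^4 + (63/4)x

S_{1/2} f = -(1/32)x^4 + (7/2)x
θ f = -2x^4 + 7x
(S_{1/2} + θ) f = -(65/32)x^4 + (21/2)x
S_{1/2} (S_{1/2} + θ) f = -(65/512)x^4 + (21/4)x
θ (S_{1/2} + θ) f = -(65/8)x^4 + (21/2)x
(S_{1/2} + θ) (S_{1/2} + θ) f = -(4225/512)x^4 + (63/4)x


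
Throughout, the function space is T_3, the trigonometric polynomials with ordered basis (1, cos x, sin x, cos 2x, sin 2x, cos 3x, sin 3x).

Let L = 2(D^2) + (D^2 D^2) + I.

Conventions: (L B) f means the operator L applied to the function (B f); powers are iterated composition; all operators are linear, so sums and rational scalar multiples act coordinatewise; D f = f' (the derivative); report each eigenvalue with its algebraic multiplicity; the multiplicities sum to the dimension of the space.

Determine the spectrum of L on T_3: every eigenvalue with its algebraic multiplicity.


image of 1: 1
image of cos x: 0
image of sin x: 0
image of cos 2x: 9cos 2x
image of sin 2x: 9sin 2x
image of cos 3x: 64cos 3x
image of sin 3x: 64sin 3x
the matrix is diagonal; its diagonal is (1, 0, 0, 9, 9, 64, 64)
for a triangular matrix the eigenvalues are the diagonal entries, with algebraic multiplicity their repetition count

λ = 0 (multiplicity 2), λ = 1 (multiplicity 1), λ = 9 (multiplicity 2), λ = 64 (multiplicity 2)


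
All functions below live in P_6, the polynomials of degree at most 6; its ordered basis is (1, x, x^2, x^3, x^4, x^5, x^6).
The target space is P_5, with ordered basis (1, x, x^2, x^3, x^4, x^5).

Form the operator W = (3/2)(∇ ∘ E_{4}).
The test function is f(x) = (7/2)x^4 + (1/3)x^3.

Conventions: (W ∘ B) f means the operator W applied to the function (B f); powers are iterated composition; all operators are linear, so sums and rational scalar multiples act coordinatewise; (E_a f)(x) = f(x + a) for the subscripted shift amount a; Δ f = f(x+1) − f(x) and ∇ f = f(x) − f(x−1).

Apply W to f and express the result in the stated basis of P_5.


E_{4} f = (7/2)x^4 + (169/3)x^3 + 340x^2 + 912x + 2752/3
∇ E_{4} f = 14x^3 + 148x^2 + 525x + 3749/6
((3/2)(∇ ∘ E_{4})) f = 21x^3 + 222x^2 + (1575/2)x + 3749/4

the result is g(x) = 21x^3 + 222x^2 + (1575/2)x + 3749/4


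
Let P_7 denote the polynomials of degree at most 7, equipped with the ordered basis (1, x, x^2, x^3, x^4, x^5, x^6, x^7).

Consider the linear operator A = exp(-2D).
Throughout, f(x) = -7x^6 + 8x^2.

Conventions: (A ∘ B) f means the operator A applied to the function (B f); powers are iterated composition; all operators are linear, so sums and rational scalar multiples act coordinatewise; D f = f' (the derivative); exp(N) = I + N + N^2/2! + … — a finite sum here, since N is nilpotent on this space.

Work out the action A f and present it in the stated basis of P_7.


order-1 term: 84x^5 - 32x
order-2 term: -420x^4 + 32
order-3 term: 1120x^3
order-4 term: -1680x^2
order-5 term: 1344x
order-6 term: -448
the series for exp(-2D) f terminates at order 6
exp(-2D) f = -7x^6 + 84x^5 - 420x^4 + 1120x^3 - 1672x^2 + 1312x - 416

the result is g(x) = -7x^6 + 84x^5 - 420x^4 + 1120x^3 - 1672x^2 + 1312x - 416


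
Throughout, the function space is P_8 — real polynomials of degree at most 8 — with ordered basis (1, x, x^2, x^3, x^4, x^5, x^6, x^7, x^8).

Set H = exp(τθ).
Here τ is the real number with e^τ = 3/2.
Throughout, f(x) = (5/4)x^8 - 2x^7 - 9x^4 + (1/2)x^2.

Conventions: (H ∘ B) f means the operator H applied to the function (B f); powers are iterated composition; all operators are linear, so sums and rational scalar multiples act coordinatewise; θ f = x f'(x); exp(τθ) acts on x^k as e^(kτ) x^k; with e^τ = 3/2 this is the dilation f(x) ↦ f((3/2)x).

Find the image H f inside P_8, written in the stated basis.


g(x) = (32805/1024)x^8 - (2187/64)x^7 - (729/16)x^4 + (9/8)x^2

exp(τθ) x^k = e^(kτ) x^k; with e^τ = 3/2 this sends x^k to (3/2)^k x^k
x^2 ↦ 9/4 x^2
x^4 ↦ 81/16 x^4
x^7 ↦ 2187/128 x^7
x^8 ↦ 6561/256 x^8
applying this coordinatewise to f: exp(τθ) f = (32805/1024)x^8 - (2187/64)x^7 - (729/16)x^4 + (9/8)x^2


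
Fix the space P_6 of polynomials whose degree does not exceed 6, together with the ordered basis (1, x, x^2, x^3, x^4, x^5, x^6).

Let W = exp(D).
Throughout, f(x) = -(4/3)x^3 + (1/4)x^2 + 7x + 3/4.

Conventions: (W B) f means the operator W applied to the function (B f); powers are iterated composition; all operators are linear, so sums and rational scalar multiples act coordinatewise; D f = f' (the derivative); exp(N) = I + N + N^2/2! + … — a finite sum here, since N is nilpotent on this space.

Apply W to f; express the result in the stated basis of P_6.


order-1 term: -4x^2 + (1/2)x + 7
order-2 term: -4x + 1/4
order-3 term: -4/3
the series for exp(D) f terminates at order 3
exp(D) f = -(4/3)x^3 - (15/4)x^2 + (7/2)x + 20/3

g(x) = -(4/3)x^3 - (15/4)x^2 + (7/2)x + 20/3


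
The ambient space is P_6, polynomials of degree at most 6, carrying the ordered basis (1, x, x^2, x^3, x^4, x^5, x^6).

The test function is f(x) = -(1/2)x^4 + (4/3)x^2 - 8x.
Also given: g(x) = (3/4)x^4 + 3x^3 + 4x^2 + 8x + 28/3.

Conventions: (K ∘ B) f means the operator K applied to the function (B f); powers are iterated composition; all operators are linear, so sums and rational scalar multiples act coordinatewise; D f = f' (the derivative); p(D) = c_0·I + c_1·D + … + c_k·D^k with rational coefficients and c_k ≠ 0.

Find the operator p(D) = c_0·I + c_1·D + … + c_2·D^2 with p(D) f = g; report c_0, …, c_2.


D^0 f = -(1/2)x^4 + (4/3)x^2 - 8x
D^1 f = -2x^3 + (8/3)x - 8
D^2 f = -6x^2 + 8/3
matching coefficients of g against c_0 f + c_1 Df + … from the top degree down determines the c_i
solution: c_0 = -3/2, c_1 = -3/2, c_2 = -1

c_0 = -3/2, c_1 = -3/2, c_2 = -1


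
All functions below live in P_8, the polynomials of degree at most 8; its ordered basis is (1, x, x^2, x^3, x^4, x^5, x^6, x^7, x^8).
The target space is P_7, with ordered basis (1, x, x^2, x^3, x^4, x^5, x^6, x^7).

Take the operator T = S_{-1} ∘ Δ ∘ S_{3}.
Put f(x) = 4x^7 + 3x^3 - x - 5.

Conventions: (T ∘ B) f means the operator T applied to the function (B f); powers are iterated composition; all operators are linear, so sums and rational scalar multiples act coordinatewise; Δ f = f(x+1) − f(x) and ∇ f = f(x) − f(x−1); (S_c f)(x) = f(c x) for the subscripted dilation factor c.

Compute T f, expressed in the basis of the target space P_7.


g(x) = 61236x^6 - 183708x^5 + 306180x^4 - 306180x^3 + 183951x^2 - 61479x + 8826

S_{3} f = 8748x^7 + 81x^3 - 3x - 5
Δ S_{3} f = 61236x^6 + 183708x^5 + 306180x^4 + 306180x^3 + 183951x^2 + 61479x + 8826
S_{-1} Δ S_{3} f = 61236x^6 - 183708x^5 + 306180x^4 - 306180x^3 + 183951x^2 - 61479x + 8826


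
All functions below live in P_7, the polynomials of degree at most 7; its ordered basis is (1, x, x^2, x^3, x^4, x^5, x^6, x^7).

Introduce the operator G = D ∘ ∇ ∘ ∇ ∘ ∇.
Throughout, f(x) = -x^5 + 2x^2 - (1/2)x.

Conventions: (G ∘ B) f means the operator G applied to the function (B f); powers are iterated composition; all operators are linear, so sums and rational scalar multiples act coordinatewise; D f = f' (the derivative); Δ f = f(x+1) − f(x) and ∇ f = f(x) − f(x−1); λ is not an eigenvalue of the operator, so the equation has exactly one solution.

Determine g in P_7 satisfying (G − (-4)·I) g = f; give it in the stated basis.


the image equals g(x) = -(1/4)x^5 + (1/2)x^2 + (59/8)x - 45/4

write g with unknown coordinates in the stated basis and equate coefficients in (G − (-4)·I) g = f
solving from the highest basis element down gives g = -(1/4)x^5 + (1/2)x^2 + (59/8)x - 45/4
check: G g = -30x + 45
so G g − (-4)·g = -x^5 + 2x^2 - (1/2)x = f ✓


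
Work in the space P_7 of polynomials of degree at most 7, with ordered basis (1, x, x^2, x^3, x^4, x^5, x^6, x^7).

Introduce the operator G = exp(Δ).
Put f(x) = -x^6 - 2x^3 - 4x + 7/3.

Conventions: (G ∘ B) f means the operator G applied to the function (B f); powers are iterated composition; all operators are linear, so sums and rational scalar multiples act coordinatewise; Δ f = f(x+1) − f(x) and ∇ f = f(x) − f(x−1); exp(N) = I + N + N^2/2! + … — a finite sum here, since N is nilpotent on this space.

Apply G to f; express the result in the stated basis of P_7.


order-1 term: -6x^5 - 15x^4 - 20x^3 - 21x^2 - 12x - 7
order-2 term: -15x^4 - 60x^3 - 105x^2 - 96x - 37
order-3 term: -20x^3 - 90x^2 - 150x - 92
order-4 term: -15x^2 - 60x - 65
order-5 term: -6x - 15
order-6 term: -1
the series for exp(Δ) f terminates at order 6
exp(Δ) f = -x^6 - 6x^5 - 30x^4 - 102x^3 - 231x^2 - 328x - 644/3

g(x) = -x^6 - 6x^5 - 30x^4 - 102x^3 - 231x^2 - 328x - 644/3


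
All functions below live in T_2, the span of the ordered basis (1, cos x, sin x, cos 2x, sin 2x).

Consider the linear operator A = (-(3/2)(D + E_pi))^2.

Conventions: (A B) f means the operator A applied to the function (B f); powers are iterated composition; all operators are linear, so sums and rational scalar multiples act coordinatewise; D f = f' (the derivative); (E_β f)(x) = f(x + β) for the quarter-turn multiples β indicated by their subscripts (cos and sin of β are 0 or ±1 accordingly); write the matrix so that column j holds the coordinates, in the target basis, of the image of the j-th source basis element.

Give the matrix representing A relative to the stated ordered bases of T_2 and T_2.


image of 1: 9/4
image of cos x: (9/2)sin x
image of sin x: -(9/2)cos x
image of cos 2x: -(27/4)cos 2x - 9sin 2x
image of sin 2x: 9cos 2x - (27/4)sin 2x
each image's coordinates form column j of the matrix

the matrix is [[9/4, 0, 0, 0, 0]; [0, 0, -9/2, 0, 0]; [0, 9/2, 0, 0, 0]; [0, 0, 0, -27/4, 9]; [0, 0, 0, -9, -27/4]] (rows listed top to bottom)


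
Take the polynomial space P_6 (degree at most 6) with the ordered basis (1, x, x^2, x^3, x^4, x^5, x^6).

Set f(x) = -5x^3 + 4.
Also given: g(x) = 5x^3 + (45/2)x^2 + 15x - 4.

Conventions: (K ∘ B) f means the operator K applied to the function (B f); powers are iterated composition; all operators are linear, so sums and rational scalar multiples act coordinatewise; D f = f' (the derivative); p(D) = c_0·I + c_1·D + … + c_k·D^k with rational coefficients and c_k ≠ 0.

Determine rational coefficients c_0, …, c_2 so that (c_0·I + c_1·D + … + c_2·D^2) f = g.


p(D) = -I − (3/2)·D − (1/2)·D^2, i.e. c_0 = -1, c_1 = -3/2, c_2 = -1/2

D^0 f = -5x^3 + 4
D^1 f = -15x^2
D^2 f = -30x
matching coefficients of g against c_0 f + c_1 Df + … from the top degree down determines the c_i
solution: c_0 = -1, c_1 = -3/2, c_2 = -1/2


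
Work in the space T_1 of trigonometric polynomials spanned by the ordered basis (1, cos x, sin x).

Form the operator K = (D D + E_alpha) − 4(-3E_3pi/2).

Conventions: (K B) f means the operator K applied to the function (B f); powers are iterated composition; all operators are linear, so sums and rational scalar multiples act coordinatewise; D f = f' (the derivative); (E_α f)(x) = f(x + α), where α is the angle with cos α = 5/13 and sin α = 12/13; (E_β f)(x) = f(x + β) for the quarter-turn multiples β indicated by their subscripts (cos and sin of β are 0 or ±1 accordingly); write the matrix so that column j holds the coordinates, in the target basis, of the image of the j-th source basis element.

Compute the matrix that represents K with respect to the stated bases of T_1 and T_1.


the matrix is [[13, 0, 0]; [0, -8/13, -144/13]; [0, 144/13, -8/13]] (rows listed top to bottom)

image of 1: 13
image of cos x: -(8/13)cos x + (144/13)sin x
image of sin x: -(144/13)cos x - (8/13)sin x
each image's coordinates form column j of the matrix


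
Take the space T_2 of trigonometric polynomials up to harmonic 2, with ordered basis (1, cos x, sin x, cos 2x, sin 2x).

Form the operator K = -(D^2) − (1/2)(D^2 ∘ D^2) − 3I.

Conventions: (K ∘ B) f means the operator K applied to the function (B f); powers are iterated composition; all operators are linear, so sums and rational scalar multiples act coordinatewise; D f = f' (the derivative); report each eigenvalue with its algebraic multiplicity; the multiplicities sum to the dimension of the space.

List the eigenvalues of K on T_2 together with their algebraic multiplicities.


λ = -7 (multiplicity 2), λ = -3 (multiplicity 1), λ = -5/2 (multiplicity 2)

image of 1: -3
image of cos x: -(5/2)cos x
image of sin x: -(5/2)sin x
image of cos 2x: -7cos 2x
image of sin 2x: -7sin 2x
the matrix is diagonal; its diagonal is (-3, -5/2, -5/2, -7, -7)
for a triangular matrix the eigenvalues are the diagonal entries, with algebraic multiplicity their repetition count


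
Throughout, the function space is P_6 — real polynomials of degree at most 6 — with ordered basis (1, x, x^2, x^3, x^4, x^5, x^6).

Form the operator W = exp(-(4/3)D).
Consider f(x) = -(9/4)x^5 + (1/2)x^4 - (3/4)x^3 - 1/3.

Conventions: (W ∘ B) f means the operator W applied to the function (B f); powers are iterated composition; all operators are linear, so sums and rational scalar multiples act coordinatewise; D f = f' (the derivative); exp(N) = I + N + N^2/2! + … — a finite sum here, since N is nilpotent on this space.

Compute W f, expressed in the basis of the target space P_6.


order-1 term: 15x^4 - (8/3)x^3 + 3x^2
order-2 term: -40x^3 + (16/3)x^2 - 4x
order-3 term: (160/3)x^2 - (128/27)x + 16/9
order-4 term: -(320/9)x + 128/81
order-5 term: 256/27
the series for exp(-(4/3)D) f terminates at order 5
exp(-(4/3)D) f = -(9/4)x^5 + (31/2)x^4 - (521/12)x^3 + (185/3)x^2 - (1196/27)x + 1013/81

the result is g(x) = -(9/4)x^5 + (31/2)x^4 - (521/12)x^3 + (185/3)x^2 - (1196/27)x + 1013/81


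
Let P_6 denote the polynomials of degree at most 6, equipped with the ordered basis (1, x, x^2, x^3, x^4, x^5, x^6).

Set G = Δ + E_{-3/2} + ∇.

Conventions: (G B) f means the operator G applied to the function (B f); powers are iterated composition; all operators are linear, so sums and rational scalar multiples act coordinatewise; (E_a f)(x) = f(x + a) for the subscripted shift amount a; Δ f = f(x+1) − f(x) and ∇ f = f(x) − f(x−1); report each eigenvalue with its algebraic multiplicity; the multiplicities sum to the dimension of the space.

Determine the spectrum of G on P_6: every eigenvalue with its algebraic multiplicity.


λ = 1 (multiplicity 7)

image of 1: 1
image of x: x + 1/2
image of x^2: x^2 + x + 9/4
image of x^3: x^3 + (3/2)x^2 + (27/4)x - 11/8
image of x^4: x^4 + 2x^3 + (27/2)x^2 - (11/2)x + 81/16
image of x^5: x^5 + (5/2)x^4 + (45/2)x^3 - (55/4)x^2 + (405/16)x - 179/32
image of x^6: x^6 + 3x^5 + (135/4)x^4 - (55/2)x^3 + (1215/16)x^2 - (537/16)x + 729/64
the matrix is upper triangular; its diagonal is (1, 1, 1, 1, 1, 1, 1)
for a triangular matrix the eigenvalues are the diagonal entries, with algebraic multiplicity their repetition count


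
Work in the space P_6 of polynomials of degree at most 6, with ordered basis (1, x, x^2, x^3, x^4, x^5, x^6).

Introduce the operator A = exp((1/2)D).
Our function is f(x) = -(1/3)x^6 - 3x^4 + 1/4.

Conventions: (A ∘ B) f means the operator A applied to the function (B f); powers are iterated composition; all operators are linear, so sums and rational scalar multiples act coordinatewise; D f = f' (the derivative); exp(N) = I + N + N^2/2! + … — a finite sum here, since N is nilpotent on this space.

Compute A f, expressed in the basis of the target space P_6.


order-1 term: -x^5 - 6x^3
order-2 term: -(5/4)x^4 - (9/2)x^2
order-3 term: -(5/6)x^3 - (3/2)x
order-4 term: -(5/16)x^2 - 3/16
order-5 term: -(1/16)x
order-6 term: -1/192
the series for exp((1/2)D) f terminates at order 6
exp((1/2)D) f = -(1/3)x^6 - x^5 - (17/4)x^4 - (41/6)x^3 - (77/16)x^2 - (25/16)x + 11/192

g(x) = -(1/3)x^6 - x^5 - (17/4)x^4 - (41/6)x^3 - (77/16)x^2 - (25/16)x + 11/192


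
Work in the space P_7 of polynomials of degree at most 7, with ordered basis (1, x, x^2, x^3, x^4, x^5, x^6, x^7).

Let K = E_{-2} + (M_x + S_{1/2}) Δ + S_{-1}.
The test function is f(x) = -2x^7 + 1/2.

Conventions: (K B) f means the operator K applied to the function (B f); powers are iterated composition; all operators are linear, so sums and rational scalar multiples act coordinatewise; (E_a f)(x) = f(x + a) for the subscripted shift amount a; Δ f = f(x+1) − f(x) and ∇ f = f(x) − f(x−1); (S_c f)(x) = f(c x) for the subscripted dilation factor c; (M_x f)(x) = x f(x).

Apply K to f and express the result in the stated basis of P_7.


the image equals g(x) = -14x^7 - (455/32)x^6 - (3829/16)x^5 + (3885/8)x^4 - (4683/4)x^3 + (2639/2)x^2 - 905x + 255

E_{-2} f = -2x^7 + 28x^6 - 168x^5 + 560x^4 - 1120x^3 + 1344x^2 - 896x + 513/2
Δ f = -14x^6 - 42x^5 - 70x^4 - 70x^3 - 42x^2 - 14x - 2
M_x Δ f = -14x^7 - 42x^6 - 70x^5 - 70x^4 - 42x^3 - 14x^2 - 2x
S_{1/2} Δ f = -(7/32)x^6 - (21/16)x^5 - (35/8)x^4 - (35/4)x^3 - (21/2)x^2 - 7x - 2
(M_x + S_{1/2}) Δ f = -14x^7 - (1351/32)x^6 - (1141/16)x^5 - (595/8)x^4 - (203/4)x^3 - (49/2)x^2 - 9x - 2
S_{-1} f = 2x^7 + 1/2
(E_{-2} + (M_x + S_{1/2}) Δ + S_{-1}) f = -14x^7 - (455/32)x^6 - (3829/16)x^5 + (3885/8)x^4 - (4683/4)x^3 + (2639/2)x^2 - 905x + 255


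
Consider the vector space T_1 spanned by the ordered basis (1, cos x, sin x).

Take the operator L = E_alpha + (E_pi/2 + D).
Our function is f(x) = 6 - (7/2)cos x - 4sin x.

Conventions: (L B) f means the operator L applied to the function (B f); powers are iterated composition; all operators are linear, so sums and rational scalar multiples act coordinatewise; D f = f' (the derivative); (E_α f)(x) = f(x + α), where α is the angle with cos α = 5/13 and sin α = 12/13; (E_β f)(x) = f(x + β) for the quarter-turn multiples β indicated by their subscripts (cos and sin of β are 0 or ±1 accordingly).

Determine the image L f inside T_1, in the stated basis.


E_alpha f = 6 - (131/26)cos x + (22/13)sin x
E_pi/2 f = 6 - 4cos x + (7/2)sin x
D f = -4cos x + (7/2)sin x
(E_pi/2 + D) f = 6 - 8cos x + 7sin x
(E_alpha + (E_pi/2 + D)) f = 12 - (339/26)cos x + (113/13)sin x

the result is g(x) = 12 - (339/26)cos x + (113/13)sin x


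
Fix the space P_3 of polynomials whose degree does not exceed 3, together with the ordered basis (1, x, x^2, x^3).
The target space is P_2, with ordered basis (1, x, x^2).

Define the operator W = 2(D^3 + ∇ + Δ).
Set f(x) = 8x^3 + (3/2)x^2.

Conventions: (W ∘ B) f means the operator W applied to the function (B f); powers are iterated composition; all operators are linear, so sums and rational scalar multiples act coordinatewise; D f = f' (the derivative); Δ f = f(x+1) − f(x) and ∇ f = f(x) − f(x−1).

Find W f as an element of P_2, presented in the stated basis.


D f = 24x^2 + 3x
D D f = 48x + 3
D D D f = 48
∇ f = 24x^2 - 21x + 13/2
Δ f = 24x^2 + 27x + 19/2
(D^3 + ∇ + Δ) f = 48x^2 + 6x + 64
(2(D^3 + ∇ + Δ)) f = 96x^2 + 12x + 128

the image equals g(x) = 96x^2 + 12x + 128


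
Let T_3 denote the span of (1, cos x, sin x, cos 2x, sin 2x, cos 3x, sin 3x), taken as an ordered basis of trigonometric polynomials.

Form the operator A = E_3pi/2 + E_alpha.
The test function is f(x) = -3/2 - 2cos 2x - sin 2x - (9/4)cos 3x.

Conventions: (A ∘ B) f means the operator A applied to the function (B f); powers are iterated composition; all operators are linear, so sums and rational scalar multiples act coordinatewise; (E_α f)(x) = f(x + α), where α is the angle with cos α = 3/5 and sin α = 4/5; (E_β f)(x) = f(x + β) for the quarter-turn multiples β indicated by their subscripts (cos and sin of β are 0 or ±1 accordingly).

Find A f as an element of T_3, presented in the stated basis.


the result is g(x) = -3 + (8/5)cos 2x + (16/5)sin 2x + (1053/500)cos 3x + (1521/500)sin 3x

E_3pi/2 f = -3/2 + 2cos 2x + sin 2x + (9/4)sin 3x
E_alpha f = -3/2 - (2/5)cos 2x + (11/5)sin 2x + (1053/500)cos 3x + (99/125)sin 3x
(E_3pi/2 + E_alpha) f = -3 + (8/5)cos 2x + (16/5)sin 2x + (1053/500)cos 3x + (1521/500)sin 3x
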